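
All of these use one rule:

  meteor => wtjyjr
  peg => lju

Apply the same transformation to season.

stxfjx

The output letters match the input read backwards, each shifted +5: meteor reversed is roetem. The word is reversed, then every letter is shifted forward by 5.
On season: reverse → nosaes; then shift: n+5=s, o+5=t, s+5=x, a+5=f, e+5=j, s+5=x.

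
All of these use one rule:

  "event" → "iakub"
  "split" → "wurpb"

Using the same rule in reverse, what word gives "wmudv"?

Letter i (0-indexed) is shifted by i+4, so successive shifts are 4, 5, 6, ….
Undoing it on wmudv: w−4=s, m−5=h, u−6=o, d−7=w, v−8=n.

shown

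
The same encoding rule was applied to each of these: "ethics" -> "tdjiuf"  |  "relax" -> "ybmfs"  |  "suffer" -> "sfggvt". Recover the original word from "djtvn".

music

The output letters match the input read backwards, each shifted +1: ethics reversed is scihte. Read the word backwards and shift each letter +1.
Reversing it on djtvn: shift back: d−1=c, j−1=i, t−1=s, v−1=u, n−1=m → cisum; then reverse → music.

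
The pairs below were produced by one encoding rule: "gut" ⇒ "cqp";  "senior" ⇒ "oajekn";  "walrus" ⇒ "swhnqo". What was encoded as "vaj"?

Compare letters: g→c is +22, u→q is +22, t→p is +22 — a constant shift. This is a Caesar cipher with shift 22.
Reversing it on vaj: v−22=z, a−22=e, j−22=n.

zen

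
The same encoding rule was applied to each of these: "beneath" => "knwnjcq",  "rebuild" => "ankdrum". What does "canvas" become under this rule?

Compare letters: b→k is +9, e→n is +9, n→w is +9 — a constant shift. Each letter is shifted forward by 9 in the alphabet (a Caesar shift of +9).
Applying it to canvas: c+9=l, a+9=j, n+9=w, v+9=e, a+9=j, s+9=b.

ljwejb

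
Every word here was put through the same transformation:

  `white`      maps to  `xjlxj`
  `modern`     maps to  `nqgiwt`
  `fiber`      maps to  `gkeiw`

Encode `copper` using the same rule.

In white: w→x is +1, h→j is +2, i→l is +3, t→x is +4 — the shift increases by 1 each position. The shift increases by 1 at each position, starting from +1: 1, 2, 3, ….
For copper: c+1=d, o+2=q, p+3=s, p+4=t, e+5=j, r+6=x.

dqstjx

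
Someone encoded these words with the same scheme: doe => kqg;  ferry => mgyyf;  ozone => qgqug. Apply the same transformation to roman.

Vowels shift forward by 2 and consonants shift forward by 7.
Applying it to roman: r(cons)+7=y, o(vowel)+2=q, m(cons)+7=t, a(vowel)+2=c, n(cons)+7=u.

yqtcu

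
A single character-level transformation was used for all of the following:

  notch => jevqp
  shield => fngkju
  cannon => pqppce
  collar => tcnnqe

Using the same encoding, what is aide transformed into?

gfkc

The output letters match the input read backwards, each shifted +2: notch reversed is hcton. Read the word backwards and shift each letter +2.
Applying it to aide: reverse → edia; then shift: e+2=g, d+2=f, i+2=k, a+2=c.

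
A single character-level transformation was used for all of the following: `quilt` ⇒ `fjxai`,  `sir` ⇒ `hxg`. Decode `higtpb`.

stream

Compare letters: q→f is +15, u→j is +15, i→x is +15 — a constant shift. Every letter moves 15 places later in the alphabet, wrapping around z→a.
Undoing it on higtpb: h−15=s, i−15=t, g−15=r, t−15=e, p−15=a, b−15=m.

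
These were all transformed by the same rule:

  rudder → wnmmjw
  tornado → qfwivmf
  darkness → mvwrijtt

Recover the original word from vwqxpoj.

r(17)→w(22) and u(20)→n(13) fit y≡23x+21 (mod 26); the inverse of 23 mod 26 is 17. Each letter's alphabet position (a=0..z=25) is mapped through 23·x+21 mod 26 — an affine cipher.
Reversing it on vwqxpoj: v(21)→17·(21−21)≡0=a; w(22)→17·(22−21)≡17=r; q(16)→17·(16−21)≡19=t; x(23)→17·(23−21)≡8=i; p(15)→17·(15−21)≡2=c; o(14)→17·(14−21)≡11=l; j(9)→17·(9−21)≡4=e (all mod 26).

article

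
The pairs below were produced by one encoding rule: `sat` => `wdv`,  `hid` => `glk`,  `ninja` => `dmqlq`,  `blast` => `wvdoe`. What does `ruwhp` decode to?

The word is reversed, then every letter is shifted forward by 3.
Reversing it on ruwhp: shift back: r−3=o, u−3=r, w−3=t, h−3=e, p−3=m → ortem; then reverse → metro.

metro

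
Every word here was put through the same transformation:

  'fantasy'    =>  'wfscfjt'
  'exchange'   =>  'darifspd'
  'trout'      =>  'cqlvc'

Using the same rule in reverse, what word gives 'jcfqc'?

f(5)→w(22) and a(0)→f(5) fit y≡19x+5 (mod 26); the inverse of 19 mod 26 is 11. Each letter's alphabet position (a=0..z=25) is mapped through 19·x+5 mod 26 — an affine cipher.
Undoing it on jcfqc: j(9)→11·(9−5)≡18=s; c(2)→11·(2−5)≡19=t; f(5)→11·(5−5)≡0=a; q(16)→11·(16−5)≡17=r; c(2)→11·(2−5)≡19=t (all mod 26).

start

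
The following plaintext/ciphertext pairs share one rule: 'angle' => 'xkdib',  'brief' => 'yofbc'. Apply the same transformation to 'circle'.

zfozib

Compare letters: a→x is +23, n→k is +23, g→d is +23 — a constant shift. This is a Caesar cipher with shift 23.
For circle: c+23=z, i+23=f, r+23=o, c+23=z, l+23=i, e+23=b.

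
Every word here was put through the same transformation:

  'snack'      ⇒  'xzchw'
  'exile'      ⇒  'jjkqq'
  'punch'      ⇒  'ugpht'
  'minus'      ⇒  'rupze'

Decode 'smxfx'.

Shifts by position in snack: pos 0: s→x (+5), pos 1: n→z (+12), pos 2: a→c (+2), pos 3: c→h (+5), pos 4: k→w (+12) — repeating every 3. The shifts repeat in a cycle of length 3: positions 0,1,… shift by +5, +12, +2, then the pattern repeats.
Undoing it on smxfx: s−5=n, m−12=a, x−2=v, f−5=a, x−12=l.

naval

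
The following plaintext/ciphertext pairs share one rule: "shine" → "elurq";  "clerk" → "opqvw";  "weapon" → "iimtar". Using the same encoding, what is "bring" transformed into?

Shifts by position in shine: pos 0: s→e (+12), pos 1: h→l (+4), pos 2: i→u (+12), pos 3: n→r (+4) — repeating every 2. A repeating key of period 2 is used — shifts +12, +4 over and over.
On bring: b+12=n, r+4=v, i+12=u, n+4=r, g+12=s.

nvurs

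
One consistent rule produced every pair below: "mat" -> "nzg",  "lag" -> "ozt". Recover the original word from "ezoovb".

valley

Each pair mirrors across the alphabet (m↔n, a↔z, t↔g): positions sum to 25. This is the alphabet-reversal cipher (Atbash): a becomes z, b becomes y, etc.
Undoing it on ezoovb: e↔v, z↔a, o↔l, o↔l, v↔e, b↔y.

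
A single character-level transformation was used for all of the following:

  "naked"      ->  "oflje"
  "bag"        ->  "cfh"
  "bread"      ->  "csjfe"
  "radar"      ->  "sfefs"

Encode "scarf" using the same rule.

tdfsg

Vowels shift forward by 5 and consonants shift forward by 1.
Applying it to scarf: s(cons)+1=t, c(cons)+1=d, a(vowel)+5=f, r(cons)+1=s, f(cons)+1=g.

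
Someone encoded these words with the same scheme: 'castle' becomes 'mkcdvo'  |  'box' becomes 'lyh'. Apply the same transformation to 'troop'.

Compare letters: c→m is +10, a→k is +10, s→c is +10 — a constant shift. It's a constant shift of +10 (ROT10).
On troop: t+10=d, r+10=b, o+10=y, o+10=y, p+10=z.

dbyyz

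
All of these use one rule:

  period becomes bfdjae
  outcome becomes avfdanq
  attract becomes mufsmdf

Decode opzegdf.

conduct

Shifts by position in period: pos 0: p→b (+12), pos 1: e→f (+1), pos 2: r→d (+12), pos 3: i→j (+1) — repeating every 2. It's a Vigenère-style cipher with numeric key [12,1]: position i shifts by key[i mod 2].
Decoding opzegdf: o−12=c, p−1=o, z−12=n, e−1=d, g−12=u, d−1=c, f−12=t.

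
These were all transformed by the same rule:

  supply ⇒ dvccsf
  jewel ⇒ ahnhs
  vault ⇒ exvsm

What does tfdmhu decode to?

oyster

s(18)→d(3) and u(20)→v(21) fit y≡9x+23 (mod 26); the inverse of 9 mod 26 is 3. This is an affine cipher: with a=0,…,z=25, each position x becomes (9x+23) mod 26.
Decoding tfdmhu: t(19)→3·(19−23)≡14=o; f(5)→3·(5−23)≡24=y; d(3)→3·(3−23)≡18=s; m(12)→3·(12−23)≡19=t; h(7)→3·(7−23)≡4=e; u(20)→3·(20−23)≡17=r (all mod 26).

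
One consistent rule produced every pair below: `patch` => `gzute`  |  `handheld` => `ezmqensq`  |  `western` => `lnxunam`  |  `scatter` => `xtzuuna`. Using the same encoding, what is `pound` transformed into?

gjrmq

This is an affine cipher: with a=0,…,z=25, each position x becomes (23x+25) mod 26.
Applying it to pound: p(15)→23·15+25≡6=g; o(14)→23·14+25≡9=j; u(20)→23·20+25≡17=r; n(13)→23·13+25≡12=m; d(3)→23·3+25≡16=q (all mod 26).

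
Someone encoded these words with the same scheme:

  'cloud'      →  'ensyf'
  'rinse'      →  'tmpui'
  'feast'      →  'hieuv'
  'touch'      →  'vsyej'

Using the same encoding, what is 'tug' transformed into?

vyi

The shift depends on letter class: consonant c→e is +2, but vowel o→s is +4. Vowels shift forward by 4 and consonants shift forward by 2.
For tug: t(cons)+2=v, u(vowel)+4=y, g(cons)+2=i.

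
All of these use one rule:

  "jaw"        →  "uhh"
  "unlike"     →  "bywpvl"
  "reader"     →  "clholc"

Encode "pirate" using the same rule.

The shift depends on letter class: consonant j→u is +11, but vowel a→h is +7. Two shifts are in play — +7 for a/e/i/o/u, +11 for every other letter.
For pirate: p(cons)+11=a, i(vowel)+7=p, r(cons)+11=c, a(vowel)+7=h, t(cons)+11=e, e(vowel)+7=l.

apchel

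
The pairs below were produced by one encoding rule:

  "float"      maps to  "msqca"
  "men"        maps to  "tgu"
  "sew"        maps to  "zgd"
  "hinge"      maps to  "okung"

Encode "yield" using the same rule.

Vowels shift forward by 2 and consonants shift forward by 7.
On yield: y(cons)+7=f, i(vowel)+2=k, e(vowel)+2=g, l(cons)+7=s, d(cons)+7=k.

fkgsk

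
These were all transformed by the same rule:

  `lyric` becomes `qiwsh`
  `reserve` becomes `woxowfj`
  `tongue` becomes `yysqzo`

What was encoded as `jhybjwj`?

Shifts by position in lyric: pos 0: l→q (+5), pos 1: y→i (+10), pos 2: r→w (+5), pos 3: i→s (+10) — repeating every 2. The shifts repeat in a cycle of length 2: positions 0,1,… shift by +5, +10, then the pattern repeats.
Reversing it on jhybjwj: j−5=e, h−10=x, y−5=t, b−10=r, j−5=e, w−10=m, j−5=e.

extreme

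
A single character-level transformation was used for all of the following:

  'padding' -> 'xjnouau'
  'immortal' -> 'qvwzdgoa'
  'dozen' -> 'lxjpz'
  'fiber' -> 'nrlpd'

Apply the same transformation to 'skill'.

In padding: p→x is +8, a→j is +9, d→n is +10, d→o is +11 — the shift increases by 1 each position. Letter i (0-indexed) is shifted by i+8, so successive shifts are 8, 9, 10, ….
For skill: s+8=a, k+9=t, i+10=s, l+11=w, l+12=x.

atswx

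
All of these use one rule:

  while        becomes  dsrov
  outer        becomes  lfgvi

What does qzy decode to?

jab

Letters are reflected about the middle of the alphabet (position → 25−position): Atbash.
Undoing it on qzy: q↔j, z↔a, y↔b.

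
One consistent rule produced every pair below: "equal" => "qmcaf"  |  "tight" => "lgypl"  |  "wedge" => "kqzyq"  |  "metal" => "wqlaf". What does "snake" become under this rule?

unaoq

e(4)→q(16) and q(16)→m(12) fit y≡17x+0 (mod 26); the inverse of 17 mod 26 is 23. This is an affine cipher: with a=0,…,z=25, each position x becomes (17x+0) mod 26.
For snake: s(18)→17·18+0≡20=u; n(13)→17·13+0≡13=n; a(0)→17·0+0≡0=a; k(10)→17·10+0≡14=o; e(4)→17·4+0≡16=q (all mod 26).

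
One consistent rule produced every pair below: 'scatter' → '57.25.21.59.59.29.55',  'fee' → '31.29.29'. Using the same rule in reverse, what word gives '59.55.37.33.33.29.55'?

s(#19)→57 and c(#3)→25: differences scale by 2, so n = 2·pos + 19. Each letter becomes 2×(its alphabet position, a=1..z=26) + 19.
Undoing it on 59.55.37.33.33.29.55: 59→(59−19)÷2=20=t, 55→(55−19)÷2=18=r, 37→(37−19)÷2=9=i, 33→(33−19)÷2=7=g, 33→(33−19)÷2=7=g, 29→(29−19)÷2=5=e, 55→(55−19)÷2=18=r.

trigger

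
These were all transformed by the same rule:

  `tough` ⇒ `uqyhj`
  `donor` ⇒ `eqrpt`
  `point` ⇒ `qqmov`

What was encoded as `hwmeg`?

Shifts by position in tough: pos 0: t→u (+1), pos 1: o→q (+2), pos 2: u→y (+4), pos 3: g→h (+1), pos 4: h→j (+2) — repeating every 3. A repeating key of period 3 is used — shifts +1, +2, +4 over and over.
Undoing it on hwmeg: h−1=g, w−2=u, m−4=i, e−1=d, g−2=e.

guide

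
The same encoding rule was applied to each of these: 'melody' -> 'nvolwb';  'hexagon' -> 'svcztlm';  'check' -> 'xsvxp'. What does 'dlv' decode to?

Each pair mirrors across the alphabet (m↔n, e↔v, l↔o): positions sum to 25. This is the alphabet-reversal cipher (Atbash): a becomes z, b becomes y, etc.
Decoding dlv: d↔w, l↔o, v↔e.

woe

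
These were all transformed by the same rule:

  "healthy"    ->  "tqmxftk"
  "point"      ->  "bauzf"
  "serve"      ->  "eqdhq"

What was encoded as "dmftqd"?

Each letter is shifted forward by 12 in the alphabet (a Caesar shift of +12).
Undoing it on dmftqd: d−12=r, m−12=a, f−12=t, t−12=h, q−12=e, d−12=r.

rather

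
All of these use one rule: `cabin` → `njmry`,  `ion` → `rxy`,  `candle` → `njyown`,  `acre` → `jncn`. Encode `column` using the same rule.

Two shifts are in play — +9 for a/e/i/o/u, +11 for every other letter.
For column: c(cons)+11=n, o(vowel)+9=x, l(cons)+11=w, u(vowel)+9=d, m(cons)+11=x, n(cons)+11=y.

nxwdxy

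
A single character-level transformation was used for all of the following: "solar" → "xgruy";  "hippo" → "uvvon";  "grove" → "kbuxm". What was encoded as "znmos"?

might

Two steps: reverse the string, then apply a Caesar shift of +6.
Decoding znmos: shift back: z−6=t, n−6=h, m−6=g, o−6=i, s−6=m → thgim; then reverse → might.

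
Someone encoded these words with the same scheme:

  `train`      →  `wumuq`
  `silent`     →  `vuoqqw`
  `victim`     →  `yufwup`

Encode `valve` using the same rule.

The shift depends on letter class: consonant t→w is +3, but vowel a→m is +12. Two shifts are in play — +12 for a/e/i/o/u, +3 for every other letter.
For valve: v(cons)+3=y, a(vowel)+12=m, l(cons)+3=o, v(cons)+3=y, e(vowel)+12=q.

ymoyq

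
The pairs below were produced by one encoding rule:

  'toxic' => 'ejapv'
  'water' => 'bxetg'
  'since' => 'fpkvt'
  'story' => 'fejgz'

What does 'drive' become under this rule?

ugpct

t(19)→e(4) and o(14)→j(9) fit y≡25x+23 (mod 26); the inverse of 25 mod 26 is 25. Treating letters as 0–25, the rule is x ↦ 25x + 23 (mod 26).
Applying it to drive: d(3)→25·3+23≡20=u; r(17)→25·17+23≡6=g; i(8)→25·8+23≡15=p; v(21)→25·21+23≡2=c; e(4)→25·4+23≡19=t (all mod 26).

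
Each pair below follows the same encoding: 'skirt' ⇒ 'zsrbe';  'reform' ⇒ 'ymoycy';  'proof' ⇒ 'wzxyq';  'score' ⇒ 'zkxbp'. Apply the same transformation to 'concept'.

jwwmpbg

In skirt: s→z is +7, k→s is +8, i→r is +9, r→b is +10 — the shift increases by 1 each position. The shift increases by 1 at each position, starting from +7: 7, 8, 9, ….
For concept: c+7=j, o+8=w, n+9=w, c+10=m, e+11=p, p+12=b, t+13=g.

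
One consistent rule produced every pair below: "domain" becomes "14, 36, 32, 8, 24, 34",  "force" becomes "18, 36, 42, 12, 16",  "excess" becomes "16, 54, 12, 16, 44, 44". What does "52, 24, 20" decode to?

d(#4)→14 and o(#15)→36: differences scale by 2, so n = 2·pos + 6. The formula is n = 2×(alphabet index, a=1) + 6.
Undoing it on 52, 24, 20: 52→(52−6)÷2=23=w, 24→(24−6)÷2=9=i, 20→(20−6)÷2=7=g.

wig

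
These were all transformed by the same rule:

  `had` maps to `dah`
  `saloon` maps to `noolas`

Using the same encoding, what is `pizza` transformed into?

It's just the letters in reverse order.
For pizza: reverse → azzip.

azzip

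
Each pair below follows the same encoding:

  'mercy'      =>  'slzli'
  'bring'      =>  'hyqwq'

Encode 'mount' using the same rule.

svcwd

In mercy: m→s is +6, e→l is +7, r→z is +8, c→l is +9 — the shift increases by 1 each position. The shift increases by 1 at each position, starting from +6: 6, 7, 8, ….
For mount: m+6=s, o+7=v, u+8=c, n+9=w, t+10=d.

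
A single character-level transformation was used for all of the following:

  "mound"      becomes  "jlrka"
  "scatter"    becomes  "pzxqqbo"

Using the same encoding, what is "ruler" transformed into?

Compare letters: m→j is +23, o→l is +23, u→r is +23 — a constant shift. Each letter is shifted forward by 23 in the alphabet (a Caesar shift of +23).
Applying it to ruler: r+23=o, u+23=r, l+23=i, e+23=b, r+23=o.

oribo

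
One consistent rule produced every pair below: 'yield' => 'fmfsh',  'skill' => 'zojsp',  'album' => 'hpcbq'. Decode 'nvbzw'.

grass

The shifts repeat in a cycle of length 3: positions 0,1,… shift by +7, +4, +1, then the pattern repeats.
Decoding nvbzw: n−7=g, v−4=r, b−1=a, z−7=s, w−4=s.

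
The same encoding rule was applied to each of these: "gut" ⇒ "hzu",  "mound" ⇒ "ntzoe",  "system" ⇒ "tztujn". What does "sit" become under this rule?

tnu

The shift depends on letter class: consonant g→h is +1, but vowel u→z is +5. The rule splits by letter class: vowels +5, consonants +1.
On sit: s(cons)+1=t, i(vowel)+5=n, t(cons)+1=u.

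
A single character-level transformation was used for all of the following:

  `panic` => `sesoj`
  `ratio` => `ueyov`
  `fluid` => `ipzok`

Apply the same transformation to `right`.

umlna

In panic: p→s is +3, a→e is +4, n→s is +5, i→o is +6 — the shift increases by 1 each position. Each letter shifts forward by (position + 3), i.e. 3, 4, 5, … — the shift grows by one for each successive letter.
Applying it to right: r+3=u, i+4=m, g+5=l, h+6=n, t+7=a.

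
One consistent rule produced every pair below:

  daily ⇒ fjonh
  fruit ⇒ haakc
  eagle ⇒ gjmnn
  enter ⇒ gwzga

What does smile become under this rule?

uvonn

Shifts by position in daily: pos 0: d→f (+2), pos 1: a→j (+9), pos 2: i→o (+6), pos 3: l→n (+2), pos 4: y→h (+9) — repeating every 3. A repeating key of period 3 is used — shifts +2, +9, +6 over and over.
On smile: s+2=u, m+9=v, i+6=o, l+2=n, e+9=n.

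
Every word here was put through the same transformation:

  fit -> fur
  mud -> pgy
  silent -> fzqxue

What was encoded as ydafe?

storm

The word is reversed, then every letter is shifted forward by 12.
Undoing it on ydafe: shift back: y−12=m, d−12=r, a−12=o, f−12=t, e−12=s → mrots; then reverse → storm.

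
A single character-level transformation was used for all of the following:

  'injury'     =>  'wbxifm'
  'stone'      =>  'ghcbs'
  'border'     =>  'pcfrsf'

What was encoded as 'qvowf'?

Every letter moves 14 places later in the alphabet, wrapping around z→a.
Undoing it on qvowf: q−14=c, v−14=h, o−14=a, w−14=i, f−14=r.

chair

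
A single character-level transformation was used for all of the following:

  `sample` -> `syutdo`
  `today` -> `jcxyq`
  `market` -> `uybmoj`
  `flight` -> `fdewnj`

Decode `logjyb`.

s(18)→s(18) and a(0)→y(24) fit y≡17x+24 (mod 26); the inverse of 17 mod 26 is 23. Each letter's alphabet position (a=0..z=25) is mapped through 17·x+24 mod 26 — an affine cipher.
Decoding logjyb: l(11)→23·(11−24)≡13=n; o(14)→23·(14−24)≡4=e; g(6)→23·(6−24)≡2=c; j(9)→23·(9−24)≡19=t; y(24)→23·(24−24)≡0=a; b(1)→23·(1−24)≡17=r (all mod 26).

nectar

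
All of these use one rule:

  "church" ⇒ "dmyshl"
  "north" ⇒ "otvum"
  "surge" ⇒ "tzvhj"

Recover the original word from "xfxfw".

Shifts by position in church: pos 0: c→d (+1), pos 1: h→m (+5), pos 2: u→y (+4), pos 3: r→s (+1), pos 4: c→h (+5), pos 5: h→l (+4) — repeating every 3. It's a Vigenère-style cipher with numeric key [1,5,4]: position i shifts by key[i mod 3].
Reversing it on xfxfw: x−1=w, f−5=a, x−4=t, f−1=e, w−5=r.

water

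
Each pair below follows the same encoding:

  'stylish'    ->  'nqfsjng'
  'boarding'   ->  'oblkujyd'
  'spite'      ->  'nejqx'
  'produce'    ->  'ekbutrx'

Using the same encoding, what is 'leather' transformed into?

sxlqgxk

Treating letters as 0–25, the rule is x ↦ 3x + 11 (mod 26).
Applying it to leather: l(11)→3·11+11≡18=s; e(4)→3·4+11≡23=x; a(0)→3·0+11≡11=l; t(19)→3·19+11≡16=q; h(7)→3·7+11≡6=g; e(4)→3·4+11≡23=x; r(17)→3·17+11≡10=k (all mod 26).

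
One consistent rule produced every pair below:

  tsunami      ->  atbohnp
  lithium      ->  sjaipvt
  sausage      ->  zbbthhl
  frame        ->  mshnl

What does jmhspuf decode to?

Shifts by position in tsunami: pos 0: t→a (+7), pos 1: s→t (+1), pos 2: u→b (+7), pos 3: n→o (+1) — repeating every 2. It's a Vigenère-style cipher with numeric key [7,1]: position i shifts by key[i mod 2].
Decoding jmhspuf: j−7=c, m−1=l, h−7=a, s−1=r, p−7=i, u−1=t, f−7=y.

clarity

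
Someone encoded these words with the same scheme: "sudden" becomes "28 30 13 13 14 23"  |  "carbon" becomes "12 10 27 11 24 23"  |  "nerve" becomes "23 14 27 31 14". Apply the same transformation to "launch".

s is letter #19 and maps to 28: an offset of 9. Each letter is replaced by its alphabet position (a=1..z=26) + 9.
For launch: l=12→21, a=1→10, u=21→30, n=14→23, c=3→12, h=8→17.

21 10 30 23 12 17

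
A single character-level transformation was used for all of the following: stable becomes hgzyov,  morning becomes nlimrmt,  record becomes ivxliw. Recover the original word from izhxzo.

rascal

Each pair mirrors across the alphabet (s↔h, t↔g, a↔z): positions sum to 25. Each letter is replaced by its mirror in the alphabet: a↔z, b↔y, c↔x, and so on (the Atbash cipher).
Reversing it on izhxzo: i↔r, z↔a, h↔s, x↔c, z↔a, o↔l.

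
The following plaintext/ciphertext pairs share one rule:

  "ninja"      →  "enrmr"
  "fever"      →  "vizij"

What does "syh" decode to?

duo

The output letters match the input read backwards, each shifted +4: ninja reversed is ajnin. Two steps: reverse the string, then apply a Caesar shift of +4.
Undoing it on syh: shift back: s−4=o, y−4=u, h−4=d → oud; then reverse → duo.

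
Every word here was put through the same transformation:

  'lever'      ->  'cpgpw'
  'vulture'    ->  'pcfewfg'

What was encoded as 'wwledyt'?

install

The output letters match the input read backwards, each shifted +11: lever reversed is revel. Two steps: reverse the string, then apply a Caesar shift of +11.
Decoding wwledyt: shift back: w−11=l, w−11=l, l−11=a, e−11=t, d−11=s, y−11=n, t−11=i → llatsni; then reverse → install.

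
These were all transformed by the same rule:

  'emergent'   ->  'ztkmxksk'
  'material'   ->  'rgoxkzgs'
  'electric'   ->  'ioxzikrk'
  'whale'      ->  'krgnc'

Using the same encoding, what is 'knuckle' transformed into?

The output letters match the input read backwards, each shifted +6: emergent reversed is tnegreme. Read the word backwards and shift each letter +6.
On knuckle: reverse → elkcunk; then shift: e+6=k, l+6=r, k+6=q, c+6=i, u+6=a, n+6=t, k+6=q.

krqiatq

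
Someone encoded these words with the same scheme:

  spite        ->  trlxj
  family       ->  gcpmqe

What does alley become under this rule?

bnoid

In spite: s→t is +1, p→r is +2, i→l is +3, t→x is +4 — the shift increases by 1 each position. Each letter shifts forward by (position + 1), i.e. 1, 2, 3, … — the shift grows by one for each successive letter.
For alley: a+1=b, l+2=n, l+3=o, e+4=i, y+5=d.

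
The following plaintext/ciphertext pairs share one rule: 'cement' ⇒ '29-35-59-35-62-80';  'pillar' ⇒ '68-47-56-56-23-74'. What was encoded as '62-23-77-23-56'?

With a=1..z=26, the number is 3·pos + 20.
Decoding 62-23-77-23-56: 62→(62−20)÷3=14=n, 23→(23−20)÷3=1=a, 77→(77−20)÷3=19=s, 23→(23−20)÷3=1=a, 56→(56−20)÷3=12=l.

nasal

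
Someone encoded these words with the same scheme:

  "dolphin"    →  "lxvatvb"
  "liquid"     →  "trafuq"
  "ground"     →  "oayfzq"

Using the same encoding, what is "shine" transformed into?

aqsyq

In dolphin: d→l is +8, o→x is +9, l→v is +10, p→a is +11 — the shift increases by 1 each position. Each letter shifts forward by (position + 8), i.e. 8, 9, 10, … — the shift grows by one for each successive letter.
On shine: s+8=a, h+9=q, i+10=s, n+11=y, e+12=q.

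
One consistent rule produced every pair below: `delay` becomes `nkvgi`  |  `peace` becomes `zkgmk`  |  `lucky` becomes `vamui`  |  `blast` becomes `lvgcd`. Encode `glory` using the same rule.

qvubi

The shift depends on letter class: consonant d→n is +10, but vowel e→k is +6. Two shifts are in play — +6 for a/e/i/o/u, +10 for every other letter.
For glory: g(cons)+10=q, l(cons)+10=v, o(vowel)+6=u, r(cons)+10=b, y(cons)+10=i.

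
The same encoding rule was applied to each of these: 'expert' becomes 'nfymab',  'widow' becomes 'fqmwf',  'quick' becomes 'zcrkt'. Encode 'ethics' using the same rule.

Shifts by position in expert: pos 0: e→n (+9), pos 1: x→f (+8), pos 2: p→y (+9), pos 3: e→m (+8) — repeating every 2. It's a Vigenère-style cipher with numeric key [9,8]: position i shifts by key[i mod 2].
On ethics: e+9=n, t+8=b, h+9=q, i+8=q, c+9=l, s+8=a.

nbqqla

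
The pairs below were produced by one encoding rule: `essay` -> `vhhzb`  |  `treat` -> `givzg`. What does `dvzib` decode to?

weary

Each pair mirrors across the alphabet (e↔v, s↔h, s↔h): positions sum to 25. Each letter is replaced by its mirror in the alphabet: a↔z, b↔y, c↔x, and so on (the Atbash cipher).
Decoding dvzib: d↔w, v↔e, z↔a, i↔r, b↔y.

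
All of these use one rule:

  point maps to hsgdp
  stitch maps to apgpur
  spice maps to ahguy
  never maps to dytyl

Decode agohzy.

simple

Each letter's alphabet position (a=0..z=25) is mapped through 15·x+16 mod 26 — an affine cipher.
Reversing it on agohzy: a(0)→7·(0−16)≡18=s; g(6)→7·(6−16)≡8=i; o(14)→7·(14−16)≡12=m; h(7)→7·(7−16)≡15=p; z(25)→7·(25−16)≡11=l; y(24)→7·(24−16)≡4=e (all mod 26).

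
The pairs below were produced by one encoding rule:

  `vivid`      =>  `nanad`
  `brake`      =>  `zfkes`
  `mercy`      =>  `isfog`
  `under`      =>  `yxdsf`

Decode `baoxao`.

v(21)→n(13) and i(8)→a(0) fit y≡15x+10 (mod 26); the inverse of 15 mod 26 is 7. Each letter's alphabet position (a=0..z=25) is mapped through 15·x+10 mod 26 — an affine cipher.
Decoding baoxao: b(1)→7·(1−10)≡15=p; a(0)→7·(0−10)≡8=i; o(14)→7·(14−10)≡2=c; x(23)→7·(23−10)≡13=n; a(0)→7·(0−10)≡8=i; o(14)→7·(14−10)≡2=c (all mod 26).

picnic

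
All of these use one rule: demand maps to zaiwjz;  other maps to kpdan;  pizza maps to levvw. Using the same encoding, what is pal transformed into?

Compare letters: d→z is +22, e→a is +22, m→i is +22 — a constant shift. This is a Caesar cipher with shift 22.
Applying it to pal: p+22=l, a+22=w, l+22=h.

lwh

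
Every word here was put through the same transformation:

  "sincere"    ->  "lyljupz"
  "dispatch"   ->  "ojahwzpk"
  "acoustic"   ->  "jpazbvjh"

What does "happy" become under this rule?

The output letters match the input read backwards, each shifted +7: sincere reversed is erecnis. Read the word backwards and shift each letter +7.
Applying it to happy: reverse → yppah; then shift: y+7=f, p+7=w, p+7=w, a+7=h, h+7=o.

fwwho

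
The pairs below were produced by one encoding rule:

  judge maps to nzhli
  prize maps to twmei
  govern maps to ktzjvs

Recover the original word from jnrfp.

final

Shifts by position in judge: pos 0: j→n (+4), pos 1: u→z (+5), pos 2: d→h (+4), pos 3: g→l (+5) — repeating every 2. A repeating key of period 2 is used — shifts +4, +5 over and over.
Undoing it on jnrfp: j−4=f, n−5=i, r−4=n, f−5=a, p−4=l.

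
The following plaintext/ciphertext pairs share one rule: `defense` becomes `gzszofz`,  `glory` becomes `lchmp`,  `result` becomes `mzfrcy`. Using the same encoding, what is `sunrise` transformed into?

fromxfz

d(3)→g(6) and e(4)→z(25) fit y≡19x+1 (mod 26); the inverse of 19 mod 26 is 11. Treating letters as 0–25, the rule is x ↦ 19x + 1 (mod 26).
Applying it to sunrise: s(18)→19·18+1≡5=f; u(20)→19·20+1≡17=r; n(13)→19·13+1≡14=o; r(17)→19·17+1≡12=m; i(8)→19·8+1≡23=x; s(18)→19·18+1≡5=f; e(4)→19·4+1≡25=z (all mod 26).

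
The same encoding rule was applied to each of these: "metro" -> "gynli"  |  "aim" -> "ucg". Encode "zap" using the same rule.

tuj

Compare letters: m→g is +20, e→y is +20, t→n is +20 — a constant shift. Every letter moves 20 places later in the alphabet, wrapping around z→a.
On zap: z+20=t, a+20=u, p+20=j.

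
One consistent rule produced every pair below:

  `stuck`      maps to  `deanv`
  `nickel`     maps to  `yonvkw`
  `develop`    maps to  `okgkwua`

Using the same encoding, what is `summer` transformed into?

daxxkc

The shift depends on letter class: consonant s→d is +11, but vowel u→a is +6. Two shifts are in play — +6 for a/e/i/o/u, +11 for every other letter.
On summer: s(cons)+11=d, u(vowel)+6=a, m(cons)+11=x, m(cons)+11=x, e(vowel)+6=k, r(cons)+11=c.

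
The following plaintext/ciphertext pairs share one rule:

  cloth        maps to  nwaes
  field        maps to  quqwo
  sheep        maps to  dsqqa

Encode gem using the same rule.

Vowels shift forward by 12 and consonants shift forward by 11.
Applying it to gem: g(cons)+11=r, e(vowel)+12=q, m(cons)+11=x.

rqx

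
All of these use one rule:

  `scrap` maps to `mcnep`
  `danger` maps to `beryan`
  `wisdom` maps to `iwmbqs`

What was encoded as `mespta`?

sample

s(18)→m(12) and c(2)→c(2) fit y≡25x+4 (mod 26); the inverse of 25 mod 26 is 25. Treating letters as 0–25, the rule is x ↦ 25x + 4 (mod 26).
Undoing it on mespta: m(12)→25·(12−4)≡18=s; e(4)→25·(4−4)≡0=a; s(18)→25·(18−4)≡12=m; p(15)→25·(15−4)≡15=p; t(19)→25·(19−4)≡11=l; a(0)→25·(0−4)≡4=e (all mod 26).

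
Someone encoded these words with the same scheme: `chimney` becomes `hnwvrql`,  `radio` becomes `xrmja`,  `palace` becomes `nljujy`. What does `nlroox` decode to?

The output letters match the input read backwards, each shifted +9: chimney reversed is yenmihc. Read the word backwards and shift each letter +9.
Decoding nlroox: shift back: n−9=e, l−9=c, r−9=i, o−9=f, o−9=f, x−9=o → eciffo; then reverse → office.

office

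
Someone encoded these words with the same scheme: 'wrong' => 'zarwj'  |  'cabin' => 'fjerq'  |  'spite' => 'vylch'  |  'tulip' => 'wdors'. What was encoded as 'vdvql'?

Shifts by position in wrong: pos 0: w→z (+3), pos 1: r→a (+9), pos 2: o→r (+3), pos 3: n→w (+9) — repeating every 2. The shifts repeat in a cycle of length 2: positions 0,1,… shift by +3, +9, then the pattern repeats.
Decoding vdvql: v−3=s, d−9=u, v−3=s, q−9=h, l−3=i.

sushi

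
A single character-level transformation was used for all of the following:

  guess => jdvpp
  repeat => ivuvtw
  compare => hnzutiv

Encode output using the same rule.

ndwudw

g(6)→j(9) and u(20)→d(3) fit y≡7x+19 (mod 26); the inverse of 7 mod 26 is 15. This is an affine cipher: with a=0,…,z=25, each position x becomes (7x+19) mod 26.
On output: o(14)→7·14+19≡13=n; u(20)→7·20+19≡3=d; t(19)→7·19+19≡22=w; p(15)→7·15+19≡20=u; u(20)→7·20+19≡3=d; t(19)→7·19+19≡22=w (all mod 26).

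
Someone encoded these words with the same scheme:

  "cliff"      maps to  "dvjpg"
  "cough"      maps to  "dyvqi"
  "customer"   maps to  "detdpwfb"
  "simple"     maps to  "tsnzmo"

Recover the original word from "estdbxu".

Shifts by position in cliff: pos 0: c→d (+1), pos 1: l→v (+10), pos 2: i→j (+1), pos 3: f→p (+10) — repeating every 2. A repeating key of period 2 is used — shifts +1, +10 over and over.
Undoing it on estdbxu: e−1=d, s−10=i, t−1=s, d−10=t, b−1=a, x−10=n, u−1=t.

distant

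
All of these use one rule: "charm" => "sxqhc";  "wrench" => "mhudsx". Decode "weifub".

Compare letters: c→s is +16, h→x is +16, a→q is +16 — a constant shift. Each letter is shifted forward by 16 in the alphabet (a Caesar shift of +16).
Reversing it on weifub: w−16=g, e−16=o, i−16=s, f−16=p, u−16=e, b−16=l.

gospel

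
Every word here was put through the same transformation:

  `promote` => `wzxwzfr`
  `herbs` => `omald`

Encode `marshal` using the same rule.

In promote: p→w is +7, r→z is +8, o→x is +9, m→w is +10 — the shift increases by 1 each position. The shift increases by 1 at each position, starting from +7: 7, 8, 9, ….
Applying it to marshal: m+7=t, a+8=i, r+9=a, s+10=c, h+11=s, a+12=m, l+13=y.

tiacsmy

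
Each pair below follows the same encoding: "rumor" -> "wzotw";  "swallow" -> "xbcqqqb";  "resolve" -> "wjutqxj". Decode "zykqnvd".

Shifts by position in rumor: pos 0: r→w (+5), pos 1: u→z (+5), pos 2: m→o (+2), pos 3: o→t (+5), pos 4: r→w (+5) — repeating every 3. A repeating key of period 3 is used — shifts +5, +5, +2 over and over.
Decoding zykqnvd: z−5=u, y−5=t, k−2=i, q−5=l, n−5=i, v−2=t, d−5=y.

utility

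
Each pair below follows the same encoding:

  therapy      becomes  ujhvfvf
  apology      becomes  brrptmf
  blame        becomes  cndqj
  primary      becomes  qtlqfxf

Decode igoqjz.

helmet

In therapy: t→u is +1, h→j is +2, e→h is +3, r→v is +4 — the shift increases by 1 each position. Letter i (0-indexed) is shifted by i+1, so successive shifts are 1, 2, 3, ….
Reversing it on igoqjz: i−1=h, g−2=e, o−3=l, q−4=m, j−5=e, z−6=t.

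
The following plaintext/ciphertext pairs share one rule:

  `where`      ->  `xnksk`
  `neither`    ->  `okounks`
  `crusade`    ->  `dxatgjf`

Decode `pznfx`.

other

Shifts by position in where: pos 0: w→x (+1), pos 1: h→n (+6), pos 2: e→k (+6), pos 3: r→s (+1), pos 4: e→k (+6) — repeating every 3. The shifts repeat in a cycle of length 3: positions 0,1,… shift by +1, +6, +6, then the pattern repeats.
Undoing it on pznfx: p−1=o, z−6=t, n−6=h, f−1=e, x−6=r.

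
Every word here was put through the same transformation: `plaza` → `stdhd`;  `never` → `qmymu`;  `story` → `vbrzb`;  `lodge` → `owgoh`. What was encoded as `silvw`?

paint

Shifts by position in plaza: pos 0: p→s (+3), pos 1: l→t (+8), pos 2: a→d (+3), pos 3: z→h (+8) — repeating every 2. The shifts repeat in a cycle of length 2: positions 0,1,… shift by +3, +8, then the pattern repeats.
Undoing it on silvw: s−3=p, i−8=a, l−3=i, v−8=n, w−3=t.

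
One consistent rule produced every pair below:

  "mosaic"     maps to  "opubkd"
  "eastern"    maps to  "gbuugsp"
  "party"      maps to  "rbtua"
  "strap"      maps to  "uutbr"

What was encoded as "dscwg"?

It's a Vigenère-style cipher with numeric key [2,1]: position i shifts by key[i mod 2].
Decoding dscwg: d−2=b, s−1=r, c−2=a, w−1=v, g−2=e.

brave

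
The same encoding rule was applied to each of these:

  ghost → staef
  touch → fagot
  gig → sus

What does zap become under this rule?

lmb

Compare letters: g→s is +12, h→t is +12, o→a is +12 — a constant shift. This is a Caesar cipher with shift 12.
For zap: z+12=l, a+12=m, p+12=b.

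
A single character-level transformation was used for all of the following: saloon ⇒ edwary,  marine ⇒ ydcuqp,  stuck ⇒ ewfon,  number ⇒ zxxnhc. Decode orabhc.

Shifts by position in saloon: pos 0: s→e (+12), pos 1: a→d (+3), pos 2: l→w (+11), pos 3: o→a (+12), pos 4: o→r (+3), pos 5: n→y (+11) — repeating every 3. The shifts repeat in a cycle of length 3: positions 0,1,… shift by +12, +3, +11, then the pattern repeats.
Decoding orabhc: o−12=c, r−3=o, a−11=p, b−12=p, h−3=e, c−11=r.

copper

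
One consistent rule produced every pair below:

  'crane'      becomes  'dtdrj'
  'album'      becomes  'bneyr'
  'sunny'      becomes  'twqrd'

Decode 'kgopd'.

Letter i (0-indexed) is shifted by i+1, so successive shifts are 1, 2, 3, ….
Reversing it on kgopd: k−1=j, g−2=e, o−3=l, p−4=l, d−5=y.

jelly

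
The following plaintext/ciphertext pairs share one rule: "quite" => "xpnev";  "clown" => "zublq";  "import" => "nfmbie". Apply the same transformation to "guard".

q(16)→x(23) and u(20)→p(15) fit y≡11x+3 (mod 26); the inverse of 11 mod 26 is 19. This is an affine cipher: with a=0,…,z=25, each position x becomes (11x+3) mod 26.
For guard: g(6)→11·6+3≡17=r; u(20)→11·20+3≡15=p; a(0)→11·0+3≡3=d; r(17)→11·17+3≡8=i; d(3)→11·3+3≡10=k (all mod 26).

rpdik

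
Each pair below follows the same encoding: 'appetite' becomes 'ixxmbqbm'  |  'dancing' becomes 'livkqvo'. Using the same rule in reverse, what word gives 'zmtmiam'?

release

Every letter moves 8 places later in the alphabet, wrapping around z→a.
Decoding zmtmiam: z−8=r, m−8=e, t−8=l, m−8=e, i−8=a, a−8=s, m−8=e.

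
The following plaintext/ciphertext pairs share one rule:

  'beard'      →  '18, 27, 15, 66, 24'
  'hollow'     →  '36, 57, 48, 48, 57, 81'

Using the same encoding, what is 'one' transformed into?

b(#2)→18 and e(#5)→27: differences scale by 3, so n = 3·pos + 12. The formula is n = 3×(alphabet index, a=1) + 12.
For one: o=15→57, n=14→54, e=5→27.

57, 54, 27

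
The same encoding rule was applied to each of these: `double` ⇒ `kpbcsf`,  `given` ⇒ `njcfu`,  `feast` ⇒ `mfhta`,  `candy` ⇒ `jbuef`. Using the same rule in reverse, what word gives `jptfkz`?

comedy

Shifts by position in double: pos 0: d→k (+7), pos 1: o→p (+1), pos 2: u→b (+7), pos 3: b→c (+1) — repeating every 2. It's a Vigenère-style cipher with numeric key [7,1]: position i shifts by key[i mod 2].
Reversing it on jptfkz: j−7=c, p−1=o, t−7=m, f−1=e, k−7=d, z−1=y.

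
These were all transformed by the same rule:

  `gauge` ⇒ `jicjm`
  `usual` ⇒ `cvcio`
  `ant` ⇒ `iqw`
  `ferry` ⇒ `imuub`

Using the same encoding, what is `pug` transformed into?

scj

The shift depends on letter class: consonant g→j is +3, but vowel a→i is +8. Two shifts are in play — +8 for a/e/i/o/u, +3 for every other letter.
For pug: p(cons)+3=s, u(vowel)+8=c, g(cons)+3=j.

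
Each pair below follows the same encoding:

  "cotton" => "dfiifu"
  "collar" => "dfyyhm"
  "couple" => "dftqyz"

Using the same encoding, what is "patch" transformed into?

qhidg

c(2)→d(3) and o(14)→f(5) fit y≡11x+7 (mod 26); the inverse of 11 mod 26 is 19. Treating letters as 0–25, the rule is x ↦ 11x + 7 (mod 26).
Applying it to patch: p(15)→11·15+7≡16=q; a(0)→11·0+7≡7=h; t(19)→11·19+7≡8=i; c(2)→11·2+7≡3=d; h(7)→11·7+7≡6=g (all mod 26).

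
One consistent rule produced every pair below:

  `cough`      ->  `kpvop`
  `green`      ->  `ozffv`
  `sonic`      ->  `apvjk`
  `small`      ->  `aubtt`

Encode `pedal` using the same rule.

xflbt

Two shifts are in play — +1 for a/e/i/o/u, +8 for every other letter.
Applying it to pedal: p(cons)+8=x, e(vowel)+1=f, d(cons)+8=l, a(vowel)+1=b, l(cons)+8=t.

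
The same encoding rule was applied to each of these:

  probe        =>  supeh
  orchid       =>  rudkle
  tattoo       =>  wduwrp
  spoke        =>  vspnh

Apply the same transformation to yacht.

bddkw

Shifts by position in probe: pos 0: p→s (+3), pos 1: r→u (+3), pos 2: o→p (+1), pos 3: b→e (+3), pos 4: e→h (+3) — repeating every 3. The shifts repeat in a cycle of length 3: positions 0,1,… shift by +3, +3, +1, then the pattern repeats.
On yacht: y+3=b, a+3=d, c+1=d, h+3=k, t+3=w.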